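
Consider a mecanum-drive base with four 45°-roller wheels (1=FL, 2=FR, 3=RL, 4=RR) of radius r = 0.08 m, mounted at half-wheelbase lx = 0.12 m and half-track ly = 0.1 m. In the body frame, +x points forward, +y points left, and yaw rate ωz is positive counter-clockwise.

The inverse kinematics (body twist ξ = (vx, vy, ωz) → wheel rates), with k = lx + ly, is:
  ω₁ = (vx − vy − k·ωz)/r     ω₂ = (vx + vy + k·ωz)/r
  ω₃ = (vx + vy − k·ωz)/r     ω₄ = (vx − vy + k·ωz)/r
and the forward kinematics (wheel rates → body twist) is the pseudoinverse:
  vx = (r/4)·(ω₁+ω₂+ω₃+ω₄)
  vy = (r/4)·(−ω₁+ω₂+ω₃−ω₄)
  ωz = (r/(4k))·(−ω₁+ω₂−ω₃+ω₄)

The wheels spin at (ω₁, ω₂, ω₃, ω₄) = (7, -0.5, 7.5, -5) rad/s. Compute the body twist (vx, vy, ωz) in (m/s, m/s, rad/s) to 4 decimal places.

(0.1800, 0.1000, -1.8182)

k = lx + ly = 0.12 + 0.1 = 0.2200
ω₁+ω₂+ω₃+ω₄ = 9.0000  →  vx = (0.08/4)·9.0000 = 0.1800
−ω₁+ω₂+ω₃−ω₄ = 5.0000  →  vy = (0.08/4)·5.0000 = 0.1000
−ω₁+ω₂−ω₃+ω₄ = -20.0000  →  ωz = (0.08/0.8800)·-20.0000 = -1.8182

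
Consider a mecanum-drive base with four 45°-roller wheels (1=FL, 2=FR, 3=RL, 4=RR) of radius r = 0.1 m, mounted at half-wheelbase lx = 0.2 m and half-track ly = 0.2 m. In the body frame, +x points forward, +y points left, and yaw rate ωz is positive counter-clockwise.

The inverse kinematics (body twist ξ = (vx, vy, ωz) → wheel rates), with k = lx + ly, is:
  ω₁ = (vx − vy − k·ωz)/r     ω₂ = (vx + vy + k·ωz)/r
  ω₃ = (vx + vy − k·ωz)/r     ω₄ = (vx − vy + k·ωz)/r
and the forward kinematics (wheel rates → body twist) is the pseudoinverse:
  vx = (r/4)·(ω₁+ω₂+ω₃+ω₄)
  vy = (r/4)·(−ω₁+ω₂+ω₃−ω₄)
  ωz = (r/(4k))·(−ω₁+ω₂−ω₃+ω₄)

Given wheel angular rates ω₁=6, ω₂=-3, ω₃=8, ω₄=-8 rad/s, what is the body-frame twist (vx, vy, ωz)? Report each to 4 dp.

(0.0750, 0.1750, -1.5625)

k = lx + ly = 0.2 + 0.2 = 0.4000
ω₁+ω₂+ω₃+ω₄ = 3.0000  →  vx = (0.1/4)·3.0000 = 0.0750
−ω₁+ω₂+ω₃−ω₄ = 7.0000  →  vy = (0.1/4)·7.0000 = 0.1750
−ω₁+ω₂−ω₃+ω₄ = -25.0000  →  ωz = (0.1/1.6000)·-25.0000 = -1.5625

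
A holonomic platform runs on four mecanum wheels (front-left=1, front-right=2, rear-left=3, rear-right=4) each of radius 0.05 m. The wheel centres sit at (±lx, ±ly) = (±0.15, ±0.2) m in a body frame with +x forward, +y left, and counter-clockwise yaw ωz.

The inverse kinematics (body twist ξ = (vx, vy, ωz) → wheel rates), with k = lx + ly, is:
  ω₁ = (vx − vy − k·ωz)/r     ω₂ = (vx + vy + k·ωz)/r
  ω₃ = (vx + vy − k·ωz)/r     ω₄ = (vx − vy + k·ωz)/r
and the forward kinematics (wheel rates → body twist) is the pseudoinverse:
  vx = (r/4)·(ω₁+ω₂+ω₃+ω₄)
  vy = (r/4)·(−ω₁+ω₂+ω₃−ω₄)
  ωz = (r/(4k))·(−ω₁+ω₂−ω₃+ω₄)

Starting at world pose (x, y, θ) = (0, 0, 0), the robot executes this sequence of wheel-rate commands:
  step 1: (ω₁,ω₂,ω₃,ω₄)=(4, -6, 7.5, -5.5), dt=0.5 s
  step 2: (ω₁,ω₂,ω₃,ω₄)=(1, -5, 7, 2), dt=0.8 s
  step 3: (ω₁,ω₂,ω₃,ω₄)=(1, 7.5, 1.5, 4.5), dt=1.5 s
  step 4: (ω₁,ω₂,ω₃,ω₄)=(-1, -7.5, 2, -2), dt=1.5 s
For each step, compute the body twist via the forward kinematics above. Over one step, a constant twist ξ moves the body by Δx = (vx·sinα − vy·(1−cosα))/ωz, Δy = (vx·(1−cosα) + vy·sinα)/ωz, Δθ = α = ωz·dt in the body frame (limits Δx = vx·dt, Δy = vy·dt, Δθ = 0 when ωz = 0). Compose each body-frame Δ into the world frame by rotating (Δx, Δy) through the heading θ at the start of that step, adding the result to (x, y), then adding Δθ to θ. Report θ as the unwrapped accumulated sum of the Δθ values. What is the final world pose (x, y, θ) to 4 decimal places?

(0.1493, -0.0466, -0.7786)

step 1: ξ=(vx,vy,ωz)=(0.0000, 0.0375, -0.8214), dt=0.5 → body Δ=(0.0038, 0.0182, -0.4107) → world pose (0.0038, 0.0182, -0.4107)
step 2: ξ=(vx,vy,ωz)=(0.0625, -0.0125, -0.3929), dt=0.8 → body Δ=(0.0476, -0.0176, -0.3143) → world pose (0.0404, -0.0169, -0.7250)
step 3: ξ=(vx,vy,ωz)=(0.1812, 0.0437, 0.3393), dt=1.5 → body Δ=(0.2439, 0.1305, 0.5089) → world pose (0.3096, -0.0810, -0.2161)
step 4: ξ=(vx,vy,ωz)=(-0.1062, -0.0312, -0.3750), dt=1.5 → body Δ=(-0.1639, -0.0008, -0.5625) → world pose (0.1493, -0.0466, -0.7786)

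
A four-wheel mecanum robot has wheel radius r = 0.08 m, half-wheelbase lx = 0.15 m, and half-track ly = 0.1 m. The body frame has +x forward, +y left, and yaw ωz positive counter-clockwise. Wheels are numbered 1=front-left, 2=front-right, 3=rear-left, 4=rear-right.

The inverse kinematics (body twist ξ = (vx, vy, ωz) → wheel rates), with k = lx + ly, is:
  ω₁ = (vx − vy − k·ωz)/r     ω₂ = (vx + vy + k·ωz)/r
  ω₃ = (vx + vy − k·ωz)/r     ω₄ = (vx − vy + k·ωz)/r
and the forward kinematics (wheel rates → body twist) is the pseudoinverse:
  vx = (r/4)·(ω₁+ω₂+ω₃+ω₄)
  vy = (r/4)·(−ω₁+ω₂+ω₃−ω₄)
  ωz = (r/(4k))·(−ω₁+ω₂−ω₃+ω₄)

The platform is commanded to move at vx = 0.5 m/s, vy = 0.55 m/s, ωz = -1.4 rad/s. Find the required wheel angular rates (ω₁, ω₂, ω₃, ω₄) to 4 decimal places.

(3.7500, 8.7500, 17.5000, -5.0000)

k = lx + ly = 0.15 + 0.1 = 0.2500;  k·ωz = 0.2500·-1.4 = -0.3500
ω₁ (FL) = (vx − vy − k·ωz)/r = 0.3000/0.08 = 3.7500
ω₂ (FR) = (vx + vy + k·ωz)/r = 0.7000/0.08 = 8.7500
ω₃ (RL) = (vx + vy − k·ωz)/r = 1.4000/0.08 = 17.5000
ω₄ (RR) = (vx − vy + k·ωz)/r = -0.4000/0.08 = -5.0000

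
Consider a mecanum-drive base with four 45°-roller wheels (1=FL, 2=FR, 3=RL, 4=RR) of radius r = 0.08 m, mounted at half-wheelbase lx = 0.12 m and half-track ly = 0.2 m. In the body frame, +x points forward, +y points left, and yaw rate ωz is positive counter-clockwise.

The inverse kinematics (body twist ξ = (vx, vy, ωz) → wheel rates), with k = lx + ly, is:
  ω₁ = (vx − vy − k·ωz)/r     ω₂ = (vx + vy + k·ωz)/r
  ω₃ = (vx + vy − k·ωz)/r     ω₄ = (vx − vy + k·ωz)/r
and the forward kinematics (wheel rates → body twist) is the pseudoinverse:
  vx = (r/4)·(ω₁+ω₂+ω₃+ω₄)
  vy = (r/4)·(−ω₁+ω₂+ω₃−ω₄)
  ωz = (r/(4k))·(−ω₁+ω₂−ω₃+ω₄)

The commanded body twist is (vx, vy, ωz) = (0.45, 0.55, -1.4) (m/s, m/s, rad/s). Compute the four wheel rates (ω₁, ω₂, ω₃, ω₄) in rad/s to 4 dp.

k = lx + ly = 0.12 + 0.2 = 0.3200;  k·ωz = 0.3200·-1.4 = -0.4480
ω₁ (FL) = (vx − vy − k·ωz)/r = 0.3480/0.08 = 4.3500
ω₂ (FR) = (vx + vy + k·ωz)/r = 0.5520/0.08 = 6.9000
ω₃ (RL) = (vx + vy − k·ωz)/r = 1.4480/0.08 = 18.1000
ω₄ (RR) = (vx − vy + k·ωz)/r = -0.5480/0.08 = -6.8500

(4.3500, 6.9000, 18.1000, -6.8500)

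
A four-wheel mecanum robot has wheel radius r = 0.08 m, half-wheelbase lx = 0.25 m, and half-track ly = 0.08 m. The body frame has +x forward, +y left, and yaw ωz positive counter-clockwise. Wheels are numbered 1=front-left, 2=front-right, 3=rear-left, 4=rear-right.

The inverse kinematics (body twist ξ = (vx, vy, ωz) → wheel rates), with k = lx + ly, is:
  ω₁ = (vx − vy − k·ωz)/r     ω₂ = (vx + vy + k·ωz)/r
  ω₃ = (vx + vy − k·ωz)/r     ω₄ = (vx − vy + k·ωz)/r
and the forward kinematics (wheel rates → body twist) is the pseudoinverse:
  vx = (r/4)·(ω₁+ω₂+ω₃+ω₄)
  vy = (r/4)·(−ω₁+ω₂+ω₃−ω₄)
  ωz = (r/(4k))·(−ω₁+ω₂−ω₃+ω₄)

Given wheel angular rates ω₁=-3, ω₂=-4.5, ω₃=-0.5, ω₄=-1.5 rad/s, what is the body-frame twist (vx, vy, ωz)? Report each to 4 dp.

(-0.1900, -0.0100, -0.1515)

k = lx + ly = 0.25 + 0.08 = 0.3300
ω₁+ω₂+ω₃+ω₄ = -9.5000  →  vx = (0.08/4)·-9.5000 = -0.1900
−ω₁+ω₂+ω₃−ω₄ = -0.5000  →  vy = (0.08/4)·-0.5000 = -0.0100
−ω₁+ω₂−ω₃+ω₄ = -2.5000  →  ωz = (0.08/1.3200)·-2.5000 = -0.1515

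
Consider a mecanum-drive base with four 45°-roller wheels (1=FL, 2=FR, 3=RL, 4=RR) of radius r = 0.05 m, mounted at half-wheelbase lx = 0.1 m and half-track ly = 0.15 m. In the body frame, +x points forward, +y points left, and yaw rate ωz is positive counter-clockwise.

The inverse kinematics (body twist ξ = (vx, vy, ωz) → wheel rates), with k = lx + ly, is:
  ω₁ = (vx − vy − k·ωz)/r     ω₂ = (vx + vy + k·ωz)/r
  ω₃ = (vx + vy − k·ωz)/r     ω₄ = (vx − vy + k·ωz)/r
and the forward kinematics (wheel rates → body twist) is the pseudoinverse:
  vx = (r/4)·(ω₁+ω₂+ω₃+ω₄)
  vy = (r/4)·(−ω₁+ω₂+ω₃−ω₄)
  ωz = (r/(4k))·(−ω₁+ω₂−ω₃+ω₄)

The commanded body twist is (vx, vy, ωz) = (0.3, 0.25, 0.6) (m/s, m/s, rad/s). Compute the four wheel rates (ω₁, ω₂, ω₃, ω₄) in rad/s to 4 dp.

(-2.0000, 14.0000, 8.0000, 4.0000)

k = lx + ly = 0.1 + 0.15 = 0.2500;  k·ωz = 0.2500·0.6 = 0.1500
ω₁ (FL) = (vx − vy − k·ωz)/r = -0.1000/0.05 = -2.0000
ω₂ (FR) = (vx + vy + k·ωz)/r = 0.7000/0.05 = 14.0000
ω₃ (RL) = (vx + vy − k·ωz)/r = 0.4000/0.05 = 8.0000
ω₄ (RR) = (vx − vy + k·ωz)/r = 0.2000/0.05 = 4.0000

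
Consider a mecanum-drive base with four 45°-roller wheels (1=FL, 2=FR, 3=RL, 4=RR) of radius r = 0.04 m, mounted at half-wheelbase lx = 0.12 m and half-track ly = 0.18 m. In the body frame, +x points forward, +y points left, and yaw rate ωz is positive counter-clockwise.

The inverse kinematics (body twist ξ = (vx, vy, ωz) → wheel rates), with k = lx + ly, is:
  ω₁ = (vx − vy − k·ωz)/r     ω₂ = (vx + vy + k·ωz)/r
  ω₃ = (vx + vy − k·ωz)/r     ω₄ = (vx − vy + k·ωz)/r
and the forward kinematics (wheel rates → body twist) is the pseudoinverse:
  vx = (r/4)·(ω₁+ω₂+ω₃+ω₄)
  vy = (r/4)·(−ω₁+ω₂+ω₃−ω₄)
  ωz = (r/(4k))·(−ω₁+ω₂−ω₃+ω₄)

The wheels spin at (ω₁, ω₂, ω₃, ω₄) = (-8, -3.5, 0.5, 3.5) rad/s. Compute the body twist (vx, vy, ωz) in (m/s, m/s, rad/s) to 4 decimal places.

k = lx + ly = 0.12 + 0.18 = 0.3000
ω₁+ω₂+ω₃+ω₄ = -7.5000  →  vx = (0.04/4)·-7.5000 = -0.0750
−ω₁+ω₂+ω₃−ω₄ = 1.5000  →  vy = (0.04/4)·1.5000 = 0.0150
−ω₁+ω₂−ω₃+ω₄ = 7.5000  →  ωz = (0.04/1.2000)·7.5000 = 0.2500

(-0.0750, 0.0150, 0.2500)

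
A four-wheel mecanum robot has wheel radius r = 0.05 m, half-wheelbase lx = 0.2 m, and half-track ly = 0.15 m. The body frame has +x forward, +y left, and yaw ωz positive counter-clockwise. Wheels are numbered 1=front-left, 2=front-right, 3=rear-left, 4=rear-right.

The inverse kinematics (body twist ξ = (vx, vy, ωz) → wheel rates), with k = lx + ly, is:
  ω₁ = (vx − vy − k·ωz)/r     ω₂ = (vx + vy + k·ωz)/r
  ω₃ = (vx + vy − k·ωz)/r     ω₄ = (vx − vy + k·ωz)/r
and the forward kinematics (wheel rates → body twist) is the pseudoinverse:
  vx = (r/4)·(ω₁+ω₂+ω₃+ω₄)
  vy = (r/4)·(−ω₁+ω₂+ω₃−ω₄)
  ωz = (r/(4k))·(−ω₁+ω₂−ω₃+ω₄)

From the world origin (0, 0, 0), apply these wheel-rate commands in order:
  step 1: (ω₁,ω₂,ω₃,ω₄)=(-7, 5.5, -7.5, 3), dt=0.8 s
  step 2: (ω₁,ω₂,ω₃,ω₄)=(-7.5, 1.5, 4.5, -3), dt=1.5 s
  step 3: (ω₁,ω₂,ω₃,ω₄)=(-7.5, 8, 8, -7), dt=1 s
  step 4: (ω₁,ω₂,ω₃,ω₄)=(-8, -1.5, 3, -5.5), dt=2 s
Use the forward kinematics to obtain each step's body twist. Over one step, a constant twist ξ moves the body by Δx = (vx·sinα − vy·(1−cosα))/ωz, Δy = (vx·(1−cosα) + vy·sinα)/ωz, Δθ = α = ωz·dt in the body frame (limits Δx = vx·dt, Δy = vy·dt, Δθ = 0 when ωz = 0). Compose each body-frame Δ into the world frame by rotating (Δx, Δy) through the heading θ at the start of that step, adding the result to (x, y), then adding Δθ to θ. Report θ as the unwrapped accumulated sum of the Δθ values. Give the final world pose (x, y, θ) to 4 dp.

(-1.0396, 0.5761, 0.6125)

step 1: ξ=(vx,vy,ωz)=(-0.0750, 0.0250, 0.8214), dt=0.8 → body Δ=(-0.0621, -0.0004, 0.6571) → world pose (-0.0621, -0.0004, 0.6571)
step 2: ξ=(vx,vy,ωz)=(-0.0563, 0.2063, 0.0536), dt=1.5 → body Δ=(-0.0967, 0.3057, 0.0804) → world pose (-0.3254, 0.1825, 0.7375)
step 3: ξ=(vx,vy,ωz)=(0.0188, 0.3813, 0.0179), dt=1.0 → body Δ=(0.0153, 0.3814, 0.0179) → world pose (-0.5705, 0.4751, 0.7554)
step 4: ξ=(vx,vy,ωz)=(-0.1500, 0.1875, -0.0714), dt=2.0 → body Δ=(-0.2722, 0.3951, -0.1429) → world pose (-1.0396, 0.5761, 0.6125)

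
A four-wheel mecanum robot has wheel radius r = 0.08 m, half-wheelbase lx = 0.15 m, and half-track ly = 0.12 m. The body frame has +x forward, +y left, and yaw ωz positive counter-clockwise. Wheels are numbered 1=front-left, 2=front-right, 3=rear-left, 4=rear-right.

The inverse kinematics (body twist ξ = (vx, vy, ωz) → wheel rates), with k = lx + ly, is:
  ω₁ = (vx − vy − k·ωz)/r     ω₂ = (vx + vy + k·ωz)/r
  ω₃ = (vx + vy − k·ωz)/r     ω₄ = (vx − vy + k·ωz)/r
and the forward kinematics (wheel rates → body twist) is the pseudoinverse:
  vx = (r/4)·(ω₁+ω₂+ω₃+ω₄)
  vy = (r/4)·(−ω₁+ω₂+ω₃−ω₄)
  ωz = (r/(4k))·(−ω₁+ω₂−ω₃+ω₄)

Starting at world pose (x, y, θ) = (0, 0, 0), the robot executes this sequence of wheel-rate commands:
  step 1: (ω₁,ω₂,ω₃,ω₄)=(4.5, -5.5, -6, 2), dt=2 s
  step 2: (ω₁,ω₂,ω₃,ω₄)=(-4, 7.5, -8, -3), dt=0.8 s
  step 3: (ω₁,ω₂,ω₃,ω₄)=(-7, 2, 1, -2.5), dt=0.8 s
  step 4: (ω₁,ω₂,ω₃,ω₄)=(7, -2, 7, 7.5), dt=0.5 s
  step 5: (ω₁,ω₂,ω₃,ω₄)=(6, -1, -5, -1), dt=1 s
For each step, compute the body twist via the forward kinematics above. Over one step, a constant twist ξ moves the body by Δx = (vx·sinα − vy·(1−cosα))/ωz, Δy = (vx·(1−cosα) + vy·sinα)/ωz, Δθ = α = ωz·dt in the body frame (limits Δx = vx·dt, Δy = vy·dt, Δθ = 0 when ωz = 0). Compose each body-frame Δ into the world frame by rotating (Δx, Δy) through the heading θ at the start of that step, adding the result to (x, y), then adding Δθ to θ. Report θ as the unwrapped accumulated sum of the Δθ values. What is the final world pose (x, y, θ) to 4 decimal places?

(-0.3497, -0.6602, 0.4704)

step 1: ξ=(vx,vy,ωz)=(-0.1000, -0.3600, -0.1481), dt=2.0 → body Δ=(-0.3030, -0.6801, -0.2963) → world pose (-0.3030, -0.6801, -0.2963)
step 2: ξ=(vx,vy,ωz)=(-0.1500, 0.1300, 1.2222), dt=0.8 → body Δ=(-0.1487, 0.0341, 0.9778) → world pose (-0.4352, -0.6041, 0.6815)
step 3: ξ=(vx,vy,ωz)=(-0.1300, 0.2500, 0.4074), dt=0.8 → body Δ=(-0.1345, 0.1797, 0.3259) → world pose (-0.6529, -0.5493, 1.0074)
step 4: ξ=(vx,vy,ωz)=(0.3900, -0.1900, -0.6296), dt=0.5 → body Δ=(0.1770, -0.1239, -0.3148) → world pose (-0.4536, -0.4658, 0.6926)
step 5: ξ=(vx,vy,ωz)=(-0.0200, -0.2200, -0.2222), dt=1.0 → body Δ=(-0.0442, -0.2160, -0.2222) → world pose (-0.3497, -0.6602, 0.4704)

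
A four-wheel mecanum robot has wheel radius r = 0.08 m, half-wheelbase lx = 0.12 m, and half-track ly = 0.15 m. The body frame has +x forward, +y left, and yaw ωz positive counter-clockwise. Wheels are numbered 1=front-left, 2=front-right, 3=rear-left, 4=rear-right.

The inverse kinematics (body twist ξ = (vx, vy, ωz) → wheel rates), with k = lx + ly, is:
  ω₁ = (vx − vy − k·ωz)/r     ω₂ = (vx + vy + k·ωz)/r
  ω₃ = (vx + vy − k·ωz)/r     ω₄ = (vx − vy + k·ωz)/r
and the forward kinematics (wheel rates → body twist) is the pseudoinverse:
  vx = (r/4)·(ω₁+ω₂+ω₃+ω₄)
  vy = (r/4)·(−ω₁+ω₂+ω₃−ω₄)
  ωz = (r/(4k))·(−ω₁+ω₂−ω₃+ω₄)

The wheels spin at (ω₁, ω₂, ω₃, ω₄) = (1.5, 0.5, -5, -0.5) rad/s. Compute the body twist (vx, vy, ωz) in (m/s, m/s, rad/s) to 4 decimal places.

(-0.0700, -0.1100, 0.2593)

k = lx + ly = 0.12 + 0.15 = 0.2700
ω₁+ω₂+ω₃+ω₄ = -3.5000  →  vx = (0.08/4)·-3.5000 = -0.0700
−ω₁+ω₂+ω₃−ω₄ = -5.5000  →  vy = (0.08/4)·-5.5000 = -0.1100
−ω₁+ω₂−ω₃+ω₄ = 3.5000  →  ωz = (0.08/1.0800)·3.5000 = 0.2593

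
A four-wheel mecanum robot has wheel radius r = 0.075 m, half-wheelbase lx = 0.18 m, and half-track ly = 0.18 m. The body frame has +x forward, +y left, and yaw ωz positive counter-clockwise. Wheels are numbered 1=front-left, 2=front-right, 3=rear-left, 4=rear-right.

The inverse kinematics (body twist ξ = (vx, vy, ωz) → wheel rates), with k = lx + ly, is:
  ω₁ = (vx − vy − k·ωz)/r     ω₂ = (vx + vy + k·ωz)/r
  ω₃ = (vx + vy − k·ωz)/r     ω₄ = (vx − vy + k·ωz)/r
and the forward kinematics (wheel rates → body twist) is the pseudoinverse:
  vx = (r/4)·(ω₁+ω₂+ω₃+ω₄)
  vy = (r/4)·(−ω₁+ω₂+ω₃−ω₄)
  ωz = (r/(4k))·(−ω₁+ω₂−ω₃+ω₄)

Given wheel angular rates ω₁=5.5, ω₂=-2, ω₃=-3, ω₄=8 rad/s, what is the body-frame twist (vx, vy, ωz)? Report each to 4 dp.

k = lx + ly = 0.18 + 0.18 = 0.3600
ω₁+ω₂+ω₃+ω₄ = 8.5000  →  vx = (0.075/4)·8.5000 = 0.1594
−ω₁+ω₂+ω₃−ω₄ = -18.5000  →  vy = (0.075/4)·-18.5000 = -0.3469
−ω₁+ω₂−ω₃+ω₄ = 3.5000  →  ωz = (0.075/1.4400)·3.5000 = 0.1823

(0.1594, -0.3469, 0.1823)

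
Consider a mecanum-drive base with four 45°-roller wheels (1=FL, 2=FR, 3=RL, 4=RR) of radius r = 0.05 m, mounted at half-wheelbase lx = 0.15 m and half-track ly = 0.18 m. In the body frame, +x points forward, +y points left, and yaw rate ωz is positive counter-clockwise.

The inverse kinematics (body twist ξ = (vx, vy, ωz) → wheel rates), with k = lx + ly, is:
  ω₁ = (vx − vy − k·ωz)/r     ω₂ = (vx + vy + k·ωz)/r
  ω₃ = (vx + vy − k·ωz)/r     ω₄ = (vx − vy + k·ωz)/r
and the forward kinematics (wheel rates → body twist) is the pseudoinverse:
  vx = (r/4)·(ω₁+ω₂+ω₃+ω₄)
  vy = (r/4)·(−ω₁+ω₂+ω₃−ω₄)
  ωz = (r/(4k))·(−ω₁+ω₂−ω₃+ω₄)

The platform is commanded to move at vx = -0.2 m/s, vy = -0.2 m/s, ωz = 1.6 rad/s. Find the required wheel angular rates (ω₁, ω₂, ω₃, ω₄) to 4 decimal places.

(-10.5600, 2.5600, -18.5600, 10.5600)

k = lx + ly = 0.15 + 0.18 = 0.3300;  k·ωz = 0.3300·1.6 = 0.5280
ω₁ (FL) = (vx − vy − k·ωz)/r = -0.5280/0.05 = -10.5600
ω₂ (FR) = (vx + vy + k·ωz)/r = 0.1280/0.05 = 2.5600
ω₃ (RL) = (vx + vy − k·ωz)/r = -0.9280/0.05 = -18.5600
ω₄ (RR) = (vx − vy + k·ωz)/r = 0.5280/0.05 = 10.5600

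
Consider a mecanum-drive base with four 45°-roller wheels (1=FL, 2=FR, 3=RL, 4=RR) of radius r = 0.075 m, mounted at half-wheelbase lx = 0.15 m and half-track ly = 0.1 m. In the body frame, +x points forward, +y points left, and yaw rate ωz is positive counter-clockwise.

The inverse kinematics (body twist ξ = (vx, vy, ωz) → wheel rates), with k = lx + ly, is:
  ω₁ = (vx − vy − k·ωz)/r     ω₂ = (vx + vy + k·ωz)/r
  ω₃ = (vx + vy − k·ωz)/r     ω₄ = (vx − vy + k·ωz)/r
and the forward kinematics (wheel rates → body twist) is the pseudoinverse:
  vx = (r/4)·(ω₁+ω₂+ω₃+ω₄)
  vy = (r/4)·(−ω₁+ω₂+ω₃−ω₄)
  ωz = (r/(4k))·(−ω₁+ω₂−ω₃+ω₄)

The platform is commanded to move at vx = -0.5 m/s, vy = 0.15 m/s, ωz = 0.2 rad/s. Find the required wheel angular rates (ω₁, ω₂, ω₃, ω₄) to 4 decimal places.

k = lx + ly = 0.15 + 0.1 = 0.2500;  k·ωz = 0.2500·0.2 = 0.0500
ω₁ (FL) = (vx − vy − k·ωz)/r = -0.7000/0.075 = -9.3333
ω₂ (FR) = (vx + vy + k·ωz)/r = -0.3000/0.075 = -4.0000
ω₃ (RL) = (vx + vy − k·ωz)/r = -0.4000/0.075 = -5.3333
ω₄ (RR) = (vx − vy + k·ωz)/r = -0.6000/0.075 = -8.0000

(-9.3333, -4.0000, -5.3333, -8.0000)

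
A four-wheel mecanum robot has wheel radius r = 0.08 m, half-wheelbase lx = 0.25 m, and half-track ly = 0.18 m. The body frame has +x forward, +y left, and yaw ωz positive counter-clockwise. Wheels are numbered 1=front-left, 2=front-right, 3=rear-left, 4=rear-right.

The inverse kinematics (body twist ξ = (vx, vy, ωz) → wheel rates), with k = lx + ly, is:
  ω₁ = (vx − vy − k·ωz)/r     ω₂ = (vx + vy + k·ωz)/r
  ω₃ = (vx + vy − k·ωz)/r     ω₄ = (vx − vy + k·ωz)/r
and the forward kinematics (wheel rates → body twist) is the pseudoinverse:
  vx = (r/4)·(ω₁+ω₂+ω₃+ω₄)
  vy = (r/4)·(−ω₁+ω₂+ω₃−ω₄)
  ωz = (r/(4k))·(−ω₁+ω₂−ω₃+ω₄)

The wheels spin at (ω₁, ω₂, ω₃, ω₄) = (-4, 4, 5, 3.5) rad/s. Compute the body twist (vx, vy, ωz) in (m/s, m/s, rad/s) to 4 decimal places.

(0.1700, 0.1900, 0.3023)

k = lx + ly = 0.25 + 0.18 = 0.4300
ω₁+ω₂+ω₃+ω₄ = 8.5000  →  vx = (0.08/4)·8.5000 = 0.1700
−ω₁+ω₂+ω₃−ω₄ = 9.5000  →  vy = (0.08/4)·9.5000 = 0.1900
−ω₁+ω₂−ω₃+ω₄ = 6.5000  →  ωz = (0.08/1.7200)·6.5000 = 0.3023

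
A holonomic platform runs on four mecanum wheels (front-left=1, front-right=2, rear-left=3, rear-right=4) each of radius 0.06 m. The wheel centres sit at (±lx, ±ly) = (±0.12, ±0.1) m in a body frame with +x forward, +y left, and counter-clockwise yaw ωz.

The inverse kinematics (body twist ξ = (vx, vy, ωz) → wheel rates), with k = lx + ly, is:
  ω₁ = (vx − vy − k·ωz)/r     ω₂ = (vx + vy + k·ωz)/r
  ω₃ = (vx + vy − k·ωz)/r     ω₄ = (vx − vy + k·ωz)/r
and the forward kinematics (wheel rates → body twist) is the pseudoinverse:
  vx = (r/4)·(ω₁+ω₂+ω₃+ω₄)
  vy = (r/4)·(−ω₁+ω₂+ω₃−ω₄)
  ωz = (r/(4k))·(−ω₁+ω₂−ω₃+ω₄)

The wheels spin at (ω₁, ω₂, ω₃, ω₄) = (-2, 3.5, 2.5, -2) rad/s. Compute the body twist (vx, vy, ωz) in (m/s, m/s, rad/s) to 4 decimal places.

k = lx + ly = 0.12 + 0.1 = 0.2200
ω₁+ω₂+ω₃+ω₄ = 2.0000  →  vx = (0.06/4)·2.0000 = 0.0300
−ω₁+ω₂+ω₃−ω₄ = 10.0000  →  vy = (0.06/4)·10.0000 = 0.1500
−ω₁+ω₂−ω₃+ω₄ = 1.0000  →  ωz = (0.06/0.8800)·1.0000 = 0.0682

(0.0300, 0.1500, 0.0682)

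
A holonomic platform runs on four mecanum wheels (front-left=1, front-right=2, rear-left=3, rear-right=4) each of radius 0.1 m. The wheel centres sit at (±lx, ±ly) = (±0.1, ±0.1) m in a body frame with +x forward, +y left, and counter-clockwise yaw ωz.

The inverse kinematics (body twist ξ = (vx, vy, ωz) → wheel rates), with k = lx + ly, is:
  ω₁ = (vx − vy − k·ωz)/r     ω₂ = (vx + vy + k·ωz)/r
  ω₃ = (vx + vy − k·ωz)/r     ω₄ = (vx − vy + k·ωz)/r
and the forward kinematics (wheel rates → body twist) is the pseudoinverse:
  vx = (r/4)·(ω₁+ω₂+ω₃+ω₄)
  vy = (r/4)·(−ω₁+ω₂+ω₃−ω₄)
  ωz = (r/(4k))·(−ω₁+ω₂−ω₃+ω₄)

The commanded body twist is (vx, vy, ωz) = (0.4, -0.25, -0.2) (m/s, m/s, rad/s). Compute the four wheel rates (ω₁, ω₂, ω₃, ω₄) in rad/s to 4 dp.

(6.9000, 1.1000, 1.9000, 6.1000)

k = lx + ly = 0.1 + 0.1 = 0.2000;  k·ωz = 0.2000·-0.2 = -0.0400
ω₁ (FL) = (vx − vy − k·ωz)/r = 0.6900/0.1 = 6.9000
ω₂ (FR) = (vx + vy + k·ωz)/r = 0.1100/0.1 = 1.1000
ω₃ (RL) = (vx + vy − k·ωz)/r = 0.1900/0.1 = 1.9000
ω₄ (RR) = (vx − vy + k·ωz)/r = 0.6100/0.1 = 6.1000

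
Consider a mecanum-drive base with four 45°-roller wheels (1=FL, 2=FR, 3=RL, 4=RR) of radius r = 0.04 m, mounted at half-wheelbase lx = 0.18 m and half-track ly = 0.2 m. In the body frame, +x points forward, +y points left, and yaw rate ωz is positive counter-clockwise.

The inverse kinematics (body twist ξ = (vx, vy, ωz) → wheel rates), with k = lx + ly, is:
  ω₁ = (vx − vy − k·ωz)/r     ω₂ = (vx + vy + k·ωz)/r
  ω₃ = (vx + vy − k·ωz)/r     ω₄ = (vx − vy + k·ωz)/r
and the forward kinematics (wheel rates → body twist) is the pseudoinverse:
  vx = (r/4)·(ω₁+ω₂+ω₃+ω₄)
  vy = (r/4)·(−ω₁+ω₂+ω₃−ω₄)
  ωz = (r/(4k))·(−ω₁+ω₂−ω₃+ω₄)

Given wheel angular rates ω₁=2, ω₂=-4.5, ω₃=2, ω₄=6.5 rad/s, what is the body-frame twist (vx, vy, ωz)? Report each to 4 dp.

(0.0600, -0.1100, -0.0526)

k = lx + ly = 0.18 + 0.2 = 0.3800
ω₁+ω₂+ω₃+ω₄ = 6.0000  →  vx = (0.04/4)·6.0000 = 0.0600
−ω₁+ω₂+ω₃−ω₄ = -11.0000  →  vy = (0.04/4)·-11.0000 = -0.1100
−ω₁+ω₂−ω₃+ω₄ = -2.0000  →  ωz = (0.04/1.5200)·-2.0000 = -0.0526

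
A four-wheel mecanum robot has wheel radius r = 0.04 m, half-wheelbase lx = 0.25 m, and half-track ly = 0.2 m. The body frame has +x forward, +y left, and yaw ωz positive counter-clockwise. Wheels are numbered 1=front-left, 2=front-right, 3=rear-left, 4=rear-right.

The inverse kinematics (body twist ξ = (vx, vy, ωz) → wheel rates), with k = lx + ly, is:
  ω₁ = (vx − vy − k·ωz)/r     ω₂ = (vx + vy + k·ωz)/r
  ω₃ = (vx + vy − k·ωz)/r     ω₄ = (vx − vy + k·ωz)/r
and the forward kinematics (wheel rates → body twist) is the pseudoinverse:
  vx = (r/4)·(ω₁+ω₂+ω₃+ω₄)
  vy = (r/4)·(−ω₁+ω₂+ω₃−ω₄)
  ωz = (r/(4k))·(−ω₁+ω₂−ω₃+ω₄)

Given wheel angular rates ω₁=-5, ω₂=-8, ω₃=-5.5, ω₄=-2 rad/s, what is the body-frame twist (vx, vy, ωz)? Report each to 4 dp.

(-0.2050, -0.0650, 0.0111)

k = lx + ly = 0.25 + 0.2 = 0.4500
ω₁+ω₂+ω₃+ω₄ = -20.5000  →  vx = (0.04/4)·-20.5000 = -0.2050
−ω₁+ω₂+ω₃−ω₄ = -6.5000  →  vy = (0.04/4)·-6.5000 = -0.0650
−ω₁+ω₂−ω₃+ω₄ = 0.5000  →  ωz = (0.04/1.8000)·0.5000 = 0.0111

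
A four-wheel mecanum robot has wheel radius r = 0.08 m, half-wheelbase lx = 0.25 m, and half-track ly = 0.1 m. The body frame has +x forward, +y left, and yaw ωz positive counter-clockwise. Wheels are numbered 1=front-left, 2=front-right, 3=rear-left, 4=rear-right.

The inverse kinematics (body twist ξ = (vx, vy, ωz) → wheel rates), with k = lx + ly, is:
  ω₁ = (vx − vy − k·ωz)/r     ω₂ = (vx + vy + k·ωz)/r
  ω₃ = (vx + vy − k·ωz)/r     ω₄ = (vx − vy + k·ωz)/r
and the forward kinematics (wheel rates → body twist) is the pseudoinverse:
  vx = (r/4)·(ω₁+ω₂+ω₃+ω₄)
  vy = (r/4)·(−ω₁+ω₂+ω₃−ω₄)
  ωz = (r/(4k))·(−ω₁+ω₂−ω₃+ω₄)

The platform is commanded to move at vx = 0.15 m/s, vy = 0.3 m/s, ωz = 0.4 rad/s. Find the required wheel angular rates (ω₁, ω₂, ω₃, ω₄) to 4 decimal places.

(-3.6250, 7.3750, 3.8750, -0.1250)

k = lx + ly = 0.25 + 0.1 = 0.3500;  k·ωz = 0.3500·0.4 = 0.1400
ω₁ (FL) = (vx − vy − k·ωz)/r = -0.2900/0.08 = -3.6250
ω₂ (FR) = (vx + vy + k·ωz)/r = 0.5900/0.08 = 7.3750
ω₃ (RL) = (vx + vy − k·ωz)/r = 0.3100/0.08 = 3.8750
ω₄ (RR) = (vx − vy + k·ωz)/r = -0.0100/0.08 = -0.1250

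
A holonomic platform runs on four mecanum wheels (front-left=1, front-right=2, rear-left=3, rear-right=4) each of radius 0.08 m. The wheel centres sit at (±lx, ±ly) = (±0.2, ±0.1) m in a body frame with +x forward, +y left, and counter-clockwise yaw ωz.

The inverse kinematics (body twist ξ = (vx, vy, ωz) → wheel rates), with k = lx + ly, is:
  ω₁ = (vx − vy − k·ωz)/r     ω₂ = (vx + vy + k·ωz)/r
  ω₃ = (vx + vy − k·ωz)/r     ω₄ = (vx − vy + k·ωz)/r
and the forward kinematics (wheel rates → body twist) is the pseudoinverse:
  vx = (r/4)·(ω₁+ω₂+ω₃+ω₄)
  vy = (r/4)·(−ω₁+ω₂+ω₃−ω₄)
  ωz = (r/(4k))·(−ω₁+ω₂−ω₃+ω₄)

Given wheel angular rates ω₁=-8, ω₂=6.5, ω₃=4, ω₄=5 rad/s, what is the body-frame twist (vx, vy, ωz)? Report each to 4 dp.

(0.1500, 0.2700, 1.0333)

k = lx + ly = 0.2 + 0.1 = 0.3000
ω₁+ω₂+ω₃+ω₄ = 7.5000  →  vx = (0.08/4)·7.5000 = 0.1500
−ω₁+ω₂+ω₃−ω₄ = 13.5000  →  vy = (0.08/4)·13.5000 = 0.2700
−ω₁+ω₂−ω₃+ω₄ = 15.5000  →  ωz = (0.08/1.2000)·15.5000 = 1.0333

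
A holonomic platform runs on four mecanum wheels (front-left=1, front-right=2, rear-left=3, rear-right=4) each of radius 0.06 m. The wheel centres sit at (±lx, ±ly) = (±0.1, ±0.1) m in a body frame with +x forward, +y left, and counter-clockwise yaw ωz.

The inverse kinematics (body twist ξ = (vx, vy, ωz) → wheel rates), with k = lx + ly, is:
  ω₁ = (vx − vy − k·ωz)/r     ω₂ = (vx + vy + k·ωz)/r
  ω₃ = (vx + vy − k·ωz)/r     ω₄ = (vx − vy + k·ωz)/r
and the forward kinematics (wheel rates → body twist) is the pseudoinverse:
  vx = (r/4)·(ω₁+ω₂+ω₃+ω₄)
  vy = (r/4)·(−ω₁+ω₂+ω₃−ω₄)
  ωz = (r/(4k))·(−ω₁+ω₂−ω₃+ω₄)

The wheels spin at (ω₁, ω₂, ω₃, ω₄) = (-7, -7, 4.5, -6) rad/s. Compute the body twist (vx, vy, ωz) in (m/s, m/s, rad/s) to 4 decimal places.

k = lx + ly = 0.1 + 0.1 = 0.2000
ω₁+ω₂+ω₃+ω₄ = -15.5000  →  vx = (0.06/4)·-15.5000 = -0.2325
−ω₁+ω₂+ω₃−ω₄ = 10.5000  →  vy = (0.06/4)·10.5000 = 0.1575
−ω₁+ω₂−ω₃+ω₄ = -10.5000  →  ωz = (0.06/0.8000)·-10.5000 = -0.7875

(-0.2325, 0.1575, -0.7875)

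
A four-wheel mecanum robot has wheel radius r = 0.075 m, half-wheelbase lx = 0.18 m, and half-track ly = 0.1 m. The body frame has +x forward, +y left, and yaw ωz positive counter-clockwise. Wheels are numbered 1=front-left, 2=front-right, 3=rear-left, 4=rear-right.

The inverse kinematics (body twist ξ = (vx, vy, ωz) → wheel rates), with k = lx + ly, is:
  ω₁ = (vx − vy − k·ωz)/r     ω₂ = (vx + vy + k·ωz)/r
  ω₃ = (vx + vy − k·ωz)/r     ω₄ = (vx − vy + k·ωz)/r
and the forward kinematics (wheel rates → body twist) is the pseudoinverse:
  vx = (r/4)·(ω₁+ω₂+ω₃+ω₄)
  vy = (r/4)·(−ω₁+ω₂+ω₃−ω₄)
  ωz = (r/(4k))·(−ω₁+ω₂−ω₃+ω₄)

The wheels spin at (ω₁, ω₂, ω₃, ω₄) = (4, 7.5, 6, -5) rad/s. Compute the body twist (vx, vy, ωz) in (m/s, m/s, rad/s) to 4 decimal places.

k = lx + ly = 0.18 + 0.1 = 0.2800
ω₁+ω₂+ω₃+ω₄ = 12.5000  →  vx = (0.075/4)·12.5000 = 0.2344
−ω₁+ω₂+ω₃−ω₄ = 14.5000  →  vy = (0.075/4)·14.5000 = 0.2719
−ω₁+ω₂−ω₃+ω₄ = -7.5000  →  ωz = (0.075/1.1200)·-7.5000 = -0.5022

(0.2344, 0.2719, -0.5022)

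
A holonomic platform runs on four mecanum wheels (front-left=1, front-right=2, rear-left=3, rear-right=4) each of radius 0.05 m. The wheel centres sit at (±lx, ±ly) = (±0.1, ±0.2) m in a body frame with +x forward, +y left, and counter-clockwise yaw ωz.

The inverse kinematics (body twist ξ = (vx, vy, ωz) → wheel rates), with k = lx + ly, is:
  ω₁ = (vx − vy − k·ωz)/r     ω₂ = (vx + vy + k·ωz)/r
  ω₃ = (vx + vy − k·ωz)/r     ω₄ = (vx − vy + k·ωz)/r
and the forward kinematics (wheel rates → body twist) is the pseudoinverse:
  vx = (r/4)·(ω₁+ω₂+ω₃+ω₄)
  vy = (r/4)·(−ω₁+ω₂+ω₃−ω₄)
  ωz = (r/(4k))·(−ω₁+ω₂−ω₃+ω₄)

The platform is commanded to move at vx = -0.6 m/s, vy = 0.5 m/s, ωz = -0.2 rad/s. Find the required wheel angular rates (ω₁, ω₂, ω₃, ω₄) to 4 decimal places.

k = lx + ly = 0.1 + 0.2 = 0.3000;  k·ωz = 0.3000·-0.2 = -0.0600
ω₁ (FL) = (vx − vy − k·ωz)/r = -1.0400/0.05 = -20.8000
ω₂ (FR) = (vx + vy + k·ωz)/r = -0.1600/0.05 = -3.2000
ω₃ (RL) = (vx + vy − k·ωz)/r = -0.0400/0.05 = -0.8000
ω₄ (RR) = (vx − vy + k·ωz)/r = -1.1600/0.05 = -23.2000

(-20.8000, -3.2000, -0.8000, -23.2000)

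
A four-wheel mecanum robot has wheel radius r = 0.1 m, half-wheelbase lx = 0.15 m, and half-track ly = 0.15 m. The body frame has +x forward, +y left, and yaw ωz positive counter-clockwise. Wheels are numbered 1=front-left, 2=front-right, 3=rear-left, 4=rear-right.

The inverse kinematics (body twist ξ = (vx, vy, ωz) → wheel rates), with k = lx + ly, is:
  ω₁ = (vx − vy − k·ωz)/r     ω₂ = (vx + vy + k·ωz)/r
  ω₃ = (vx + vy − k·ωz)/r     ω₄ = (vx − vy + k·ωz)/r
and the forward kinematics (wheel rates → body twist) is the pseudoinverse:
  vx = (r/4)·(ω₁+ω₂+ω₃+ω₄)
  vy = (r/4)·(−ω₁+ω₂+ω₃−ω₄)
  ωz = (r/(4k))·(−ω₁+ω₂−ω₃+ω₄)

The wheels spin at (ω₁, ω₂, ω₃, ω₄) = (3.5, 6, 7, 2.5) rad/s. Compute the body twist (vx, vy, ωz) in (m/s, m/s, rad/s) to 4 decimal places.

k = lx + ly = 0.15 + 0.15 = 0.3000
ω₁+ω₂+ω₃+ω₄ = 19.0000  →  vx = (0.1/4)·19.0000 = 0.4750
−ω₁+ω₂+ω₃−ω₄ = 7.0000  →  vy = (0.1/4)·7.0000 = 0.1750
−ω₁+ω₂−ω₃+ω₄ = -2.0000  →  ωz = (0.1/1.2000)·-2.0000 = -0.1667

(0.4750, 0.1750, -0.1667)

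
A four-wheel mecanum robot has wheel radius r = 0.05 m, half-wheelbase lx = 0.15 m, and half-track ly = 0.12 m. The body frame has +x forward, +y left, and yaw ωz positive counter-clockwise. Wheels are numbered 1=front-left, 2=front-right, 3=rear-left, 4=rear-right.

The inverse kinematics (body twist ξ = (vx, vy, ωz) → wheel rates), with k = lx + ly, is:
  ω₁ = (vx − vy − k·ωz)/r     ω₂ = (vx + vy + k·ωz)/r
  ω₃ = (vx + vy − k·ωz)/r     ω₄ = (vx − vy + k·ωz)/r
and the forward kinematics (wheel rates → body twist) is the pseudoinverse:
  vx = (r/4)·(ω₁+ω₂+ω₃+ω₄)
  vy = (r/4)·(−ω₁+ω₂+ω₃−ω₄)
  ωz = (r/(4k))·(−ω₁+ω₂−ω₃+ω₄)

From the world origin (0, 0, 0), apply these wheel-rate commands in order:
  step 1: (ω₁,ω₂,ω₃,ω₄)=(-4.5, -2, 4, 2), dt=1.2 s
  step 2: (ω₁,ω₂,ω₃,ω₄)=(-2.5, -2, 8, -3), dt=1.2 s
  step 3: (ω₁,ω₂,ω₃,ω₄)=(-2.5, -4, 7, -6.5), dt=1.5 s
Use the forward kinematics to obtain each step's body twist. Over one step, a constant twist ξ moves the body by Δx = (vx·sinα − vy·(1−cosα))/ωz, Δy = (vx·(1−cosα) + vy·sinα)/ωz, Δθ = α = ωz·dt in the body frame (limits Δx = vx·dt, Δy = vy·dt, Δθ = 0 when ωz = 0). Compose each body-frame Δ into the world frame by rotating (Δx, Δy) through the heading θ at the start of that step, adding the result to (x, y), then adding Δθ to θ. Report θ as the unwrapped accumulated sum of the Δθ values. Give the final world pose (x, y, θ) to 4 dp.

step 1: ξ=(vx,vy,ωz)=(-0.0062, 0.0563, 0.0231), dt=1.2 → body Δ=(-0.0084, 0.0674, 0.0278) → world pose (-0.0084, 0.0674, 0.0278)
step 2: ξ=(vx,vy,ωz)=(0.0062, 0.1438, -0.4861), dt=1.2 → body Δ=(0.0560, 0.1608, -0.5833) → world pose (0.0431, 0.2296, -0.5556)
step 3: ξ=(vx,vy,ωz)=(-0.0750, 0.1500, -0.6944), dt=1.5 → body Δ=(0.0137, 0.2399, -1.0417) → world pose (0.1813, 0.4263, -1.5972)

(0.1813, 0.4263, -1.5972)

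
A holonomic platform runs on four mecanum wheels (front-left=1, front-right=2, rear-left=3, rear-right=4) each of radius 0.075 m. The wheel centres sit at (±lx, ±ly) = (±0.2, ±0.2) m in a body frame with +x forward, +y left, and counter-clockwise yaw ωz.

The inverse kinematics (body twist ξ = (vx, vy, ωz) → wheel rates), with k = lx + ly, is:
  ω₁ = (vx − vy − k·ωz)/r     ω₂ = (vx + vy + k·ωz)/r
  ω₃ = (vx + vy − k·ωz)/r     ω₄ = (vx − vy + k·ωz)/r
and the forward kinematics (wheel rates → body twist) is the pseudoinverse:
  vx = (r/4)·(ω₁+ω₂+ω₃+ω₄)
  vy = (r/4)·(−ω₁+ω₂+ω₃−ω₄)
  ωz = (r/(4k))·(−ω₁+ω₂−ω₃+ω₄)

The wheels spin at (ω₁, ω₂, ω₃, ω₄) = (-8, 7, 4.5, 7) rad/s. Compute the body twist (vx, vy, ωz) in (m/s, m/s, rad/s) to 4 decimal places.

k = lx + ly = 0.2 + 0.2 = 0.4000
ω₁+ω₂+ω₃+ω₄ = 10.5000  →  vx = (0.075/4)·10.5000 = 0.1969
−ω₁+ω₂+ω₃−ω₄ = 12.5000  →  vy = (0.075/4)·12.5000 = 0.2344
−ω₁+ω₂−ω₃+ω₄ = 17.5000  →  ωz = (0.075/1.6000)·17.5000 = 0.8203

(0.1969, 0.2344, 0.8203)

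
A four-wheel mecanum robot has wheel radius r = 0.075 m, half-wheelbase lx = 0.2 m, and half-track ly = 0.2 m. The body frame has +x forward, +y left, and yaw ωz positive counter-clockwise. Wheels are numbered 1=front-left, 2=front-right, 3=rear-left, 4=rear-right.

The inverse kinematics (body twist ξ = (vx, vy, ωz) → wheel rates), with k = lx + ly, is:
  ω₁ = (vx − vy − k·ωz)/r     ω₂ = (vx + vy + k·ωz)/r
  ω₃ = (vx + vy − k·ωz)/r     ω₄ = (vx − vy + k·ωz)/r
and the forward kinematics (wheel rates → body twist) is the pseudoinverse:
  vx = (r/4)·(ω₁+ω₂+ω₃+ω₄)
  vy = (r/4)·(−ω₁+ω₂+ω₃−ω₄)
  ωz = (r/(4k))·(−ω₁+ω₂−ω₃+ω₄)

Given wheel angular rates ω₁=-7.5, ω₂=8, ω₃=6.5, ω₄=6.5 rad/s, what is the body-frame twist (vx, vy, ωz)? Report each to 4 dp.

k = lx + ly = 0.2 + 0.2 = 0.4000
ω₁+ω₂+ω₃+ω₄ = 13.5000  →  vx = (0.075/4)·13.5000 = 0.2531
−ω₁+ω₂+ω₃−ω₄ = 15.5000  →  vy = (0.075/4)·15.5000 = 0.2906
−ω₁+ω₂−ω₃+ω₄ = 15.5000  →  ωz = (0.075/1.6000)·15.5000 = 0.7266

(0.2531, 0.2906, 0.7266)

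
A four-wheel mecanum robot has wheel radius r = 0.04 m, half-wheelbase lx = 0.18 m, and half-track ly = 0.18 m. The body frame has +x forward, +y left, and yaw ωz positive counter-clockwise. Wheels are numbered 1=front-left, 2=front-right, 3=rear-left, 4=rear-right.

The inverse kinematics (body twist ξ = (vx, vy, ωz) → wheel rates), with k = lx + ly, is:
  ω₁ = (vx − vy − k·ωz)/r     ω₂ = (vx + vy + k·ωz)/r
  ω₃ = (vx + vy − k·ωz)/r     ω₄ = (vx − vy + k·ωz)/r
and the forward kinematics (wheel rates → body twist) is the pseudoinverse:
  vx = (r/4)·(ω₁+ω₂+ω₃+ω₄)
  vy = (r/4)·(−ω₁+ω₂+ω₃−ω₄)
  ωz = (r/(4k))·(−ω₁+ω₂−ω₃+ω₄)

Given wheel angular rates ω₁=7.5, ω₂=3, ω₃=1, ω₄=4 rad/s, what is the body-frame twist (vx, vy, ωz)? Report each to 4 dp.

(0.1550, -0.0750, -0.0417)

k = lx + ly = 0.18 + 0.18 = 0.3600
ω₁+ω₂+ω₃+ω₄ = 15.5000  →  vx = (0.04/4)·15.5000 = 0.1550
−ω₁+ω₂+ω₃−ω₄ = -7.5000  →  vy = (0.04/4)·-7.5000 = -0.0750
−ω₁+ω₂−ω₃+ω₄ = -1.5000  →  ωz = (0.04/1.4400)·-1.5000 = -0.0417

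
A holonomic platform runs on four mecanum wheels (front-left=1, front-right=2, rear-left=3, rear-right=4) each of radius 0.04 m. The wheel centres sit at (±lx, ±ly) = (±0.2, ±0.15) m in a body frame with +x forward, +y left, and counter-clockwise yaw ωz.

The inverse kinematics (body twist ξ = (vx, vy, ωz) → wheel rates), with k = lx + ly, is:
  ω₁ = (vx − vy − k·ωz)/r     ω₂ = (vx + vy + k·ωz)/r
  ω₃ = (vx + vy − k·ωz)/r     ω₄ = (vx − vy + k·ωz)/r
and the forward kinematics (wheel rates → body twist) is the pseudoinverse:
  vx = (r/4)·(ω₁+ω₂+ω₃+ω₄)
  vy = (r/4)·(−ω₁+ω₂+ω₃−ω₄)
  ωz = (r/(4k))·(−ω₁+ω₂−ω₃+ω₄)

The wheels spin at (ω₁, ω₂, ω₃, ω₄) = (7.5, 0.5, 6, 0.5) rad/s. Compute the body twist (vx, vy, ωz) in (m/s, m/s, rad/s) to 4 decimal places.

(0.1450, -0.0150, -0.3571)

k = lx + ly = 0.2 + 0.15 = 0.3500
ω₁+ω₂+ω₃+ω₄ = 14.5000  →  vx = (0.04/4)·14.5000 = 0.1450
−ω₁+ω₂+ω₃−ω₄ = -1.5000  →  vy = (0.04/4)·-1.5000 = -0.0150
−ω₁+ω₂−ω₃+ω₄ = -12.5000  →  ωz = (0.04/1.4000)·-12.5000 = -0.3571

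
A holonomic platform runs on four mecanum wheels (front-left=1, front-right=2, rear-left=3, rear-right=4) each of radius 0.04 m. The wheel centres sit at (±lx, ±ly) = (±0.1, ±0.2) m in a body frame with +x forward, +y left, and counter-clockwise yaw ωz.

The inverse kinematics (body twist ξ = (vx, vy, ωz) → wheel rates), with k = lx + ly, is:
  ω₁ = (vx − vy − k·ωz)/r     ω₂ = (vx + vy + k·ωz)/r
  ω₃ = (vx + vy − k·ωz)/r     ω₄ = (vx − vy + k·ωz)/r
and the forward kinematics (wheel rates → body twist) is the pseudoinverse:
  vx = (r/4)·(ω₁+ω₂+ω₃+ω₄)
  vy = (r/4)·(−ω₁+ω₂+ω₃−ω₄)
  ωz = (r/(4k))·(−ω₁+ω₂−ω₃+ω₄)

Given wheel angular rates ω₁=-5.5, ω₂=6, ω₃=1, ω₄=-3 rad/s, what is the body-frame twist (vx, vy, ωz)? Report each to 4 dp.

k = lx + ly = 0.1 + 0.2 = 0.3000
ω₁+ω₂+ω₃+ω₄ = -1.5000  →  vx = (0.04/4)·-1.5000 = -0.0150
−ω₁+ω₂+ω₃−ω₄ = 15.5000  →  vy = (0.04/4)·15.5000 = 0.1550
−ω₁+ω₂−ω₃+ω₄ = 7.5000  →  ωz = (0.04/1.2000)·7.5000 = 0.2500

(-0.0150, 0.1550, 0.2500)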